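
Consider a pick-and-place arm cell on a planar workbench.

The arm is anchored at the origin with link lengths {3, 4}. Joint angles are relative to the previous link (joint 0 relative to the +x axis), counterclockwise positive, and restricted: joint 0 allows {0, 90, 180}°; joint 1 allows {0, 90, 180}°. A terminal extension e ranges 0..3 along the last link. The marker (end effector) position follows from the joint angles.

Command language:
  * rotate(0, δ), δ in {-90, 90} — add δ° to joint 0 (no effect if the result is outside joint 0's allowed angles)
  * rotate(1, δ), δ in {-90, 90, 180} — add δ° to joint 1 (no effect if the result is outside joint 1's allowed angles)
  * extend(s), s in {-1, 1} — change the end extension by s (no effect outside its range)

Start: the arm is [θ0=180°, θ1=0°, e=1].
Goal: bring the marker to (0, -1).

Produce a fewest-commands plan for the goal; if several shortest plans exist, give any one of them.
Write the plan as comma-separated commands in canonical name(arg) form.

extend(-1), rotate(0, -90), rotate(1, 180)

start: [θ0=180°, θ1=0°, e=1]
t=1 extend(-1) ⇒ [θ0=180°, θ1=0°, e=0]
t=2 rotate(0, -90) ⇒ [θ0=90°, θ1=0°, e=0]
t=3 rotate(1, 180) ⇒ [θ0=90°, θ1=180°, e=0]
no 2-step plan works, so 3 is optimal.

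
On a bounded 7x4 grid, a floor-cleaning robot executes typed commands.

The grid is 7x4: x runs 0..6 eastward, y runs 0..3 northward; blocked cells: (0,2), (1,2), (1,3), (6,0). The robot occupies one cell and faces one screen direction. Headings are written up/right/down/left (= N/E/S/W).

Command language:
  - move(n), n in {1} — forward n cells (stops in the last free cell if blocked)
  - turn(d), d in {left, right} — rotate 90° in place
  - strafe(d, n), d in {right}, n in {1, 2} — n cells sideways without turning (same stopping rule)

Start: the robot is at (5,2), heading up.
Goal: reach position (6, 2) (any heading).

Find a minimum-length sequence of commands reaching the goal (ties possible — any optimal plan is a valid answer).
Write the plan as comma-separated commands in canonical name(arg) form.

begin: at (5,2), heading up
step 1 (strafe(right, 2)): at (6,2), heading up
shorter routes all fall short; 1 is best.

strafe(right, 2)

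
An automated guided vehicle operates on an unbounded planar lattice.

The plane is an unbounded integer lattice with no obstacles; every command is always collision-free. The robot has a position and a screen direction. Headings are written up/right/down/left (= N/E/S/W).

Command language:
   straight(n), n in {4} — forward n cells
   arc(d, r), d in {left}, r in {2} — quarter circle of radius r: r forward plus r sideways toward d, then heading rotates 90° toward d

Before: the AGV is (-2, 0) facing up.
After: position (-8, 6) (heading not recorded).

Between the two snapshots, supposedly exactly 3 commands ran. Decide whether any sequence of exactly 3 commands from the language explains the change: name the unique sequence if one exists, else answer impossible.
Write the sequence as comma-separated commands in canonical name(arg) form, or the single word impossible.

from: (-2, 0) facing up
1. straight(4) → (-2, 4) facing up
2. arc(left, 2) → (-4, 6) facing left
3. straight(4) → (-8, 6) facing left
no other 3-command option fits: unique.

straight(4), arc(left, 2), straight(4)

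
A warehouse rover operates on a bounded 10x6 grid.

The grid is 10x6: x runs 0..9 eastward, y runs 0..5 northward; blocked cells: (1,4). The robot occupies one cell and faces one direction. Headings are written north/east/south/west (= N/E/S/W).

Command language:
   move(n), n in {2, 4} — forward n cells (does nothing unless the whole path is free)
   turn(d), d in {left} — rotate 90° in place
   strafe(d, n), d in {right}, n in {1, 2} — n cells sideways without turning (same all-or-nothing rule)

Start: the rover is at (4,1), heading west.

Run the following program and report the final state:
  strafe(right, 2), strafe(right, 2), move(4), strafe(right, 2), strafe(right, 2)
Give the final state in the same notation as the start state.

at (0,5), heading west

t0: at (4,1), heading west
step 1 (strafe(right, 2)): at (4,3), heading west
step 2 (strafe(right, 2)): at (4,5), heading west
step 3 (move(4)): at (0,5), heading west
step 4 (strafe(right, 2)): at (0,5), heading west
step 5 (strafe(right, 2)): at (0,5), heading west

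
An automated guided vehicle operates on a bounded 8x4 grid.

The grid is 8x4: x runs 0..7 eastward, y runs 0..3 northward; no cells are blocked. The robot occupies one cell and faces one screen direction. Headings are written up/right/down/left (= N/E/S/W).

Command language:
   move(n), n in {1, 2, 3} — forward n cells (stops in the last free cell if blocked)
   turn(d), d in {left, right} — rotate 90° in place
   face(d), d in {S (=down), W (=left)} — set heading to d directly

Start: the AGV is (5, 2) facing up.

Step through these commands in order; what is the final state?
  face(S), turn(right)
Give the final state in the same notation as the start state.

initial: (5, 2) facing up
t=1 face(S) ⇒ (5, 2) facing down
t=2 turn(right) ⇒ (5, 2) facing left

(5, 2) facing left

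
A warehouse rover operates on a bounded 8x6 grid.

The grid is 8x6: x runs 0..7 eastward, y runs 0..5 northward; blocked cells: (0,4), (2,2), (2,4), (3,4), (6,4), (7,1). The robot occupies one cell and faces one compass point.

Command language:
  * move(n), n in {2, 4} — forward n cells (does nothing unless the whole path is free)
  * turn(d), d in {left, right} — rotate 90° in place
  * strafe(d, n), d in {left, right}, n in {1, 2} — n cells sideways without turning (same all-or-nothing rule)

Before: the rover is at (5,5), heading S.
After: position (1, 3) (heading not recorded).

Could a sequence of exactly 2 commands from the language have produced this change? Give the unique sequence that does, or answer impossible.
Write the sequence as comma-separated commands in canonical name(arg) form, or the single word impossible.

no 2-step route produces this change.

impossible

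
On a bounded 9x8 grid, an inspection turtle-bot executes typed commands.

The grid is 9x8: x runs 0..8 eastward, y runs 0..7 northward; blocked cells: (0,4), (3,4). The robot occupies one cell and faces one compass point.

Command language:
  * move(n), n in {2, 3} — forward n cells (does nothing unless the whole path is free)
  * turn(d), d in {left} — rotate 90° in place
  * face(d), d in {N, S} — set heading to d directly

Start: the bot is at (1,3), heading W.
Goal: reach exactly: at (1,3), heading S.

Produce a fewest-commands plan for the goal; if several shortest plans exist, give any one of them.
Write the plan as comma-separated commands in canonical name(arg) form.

begin: at (1,3), heading W
1. turn(left) → at (1,3), heading S
nothing shorter than 1 reaches the goal.

turn(left)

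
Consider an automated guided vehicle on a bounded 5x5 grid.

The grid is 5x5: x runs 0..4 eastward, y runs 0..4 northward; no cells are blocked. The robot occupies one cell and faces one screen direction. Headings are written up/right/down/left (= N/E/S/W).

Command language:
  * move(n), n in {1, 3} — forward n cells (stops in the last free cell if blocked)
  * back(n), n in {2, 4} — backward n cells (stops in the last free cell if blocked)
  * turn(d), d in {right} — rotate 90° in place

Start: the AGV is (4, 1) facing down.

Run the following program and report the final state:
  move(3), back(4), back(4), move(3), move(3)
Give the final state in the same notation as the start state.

t0: (4, 1) facing down
step 1 (move(3)): (4, 0) facing down
step 2 (back(4)): (4, 4) facing down
step 3 (back(4)): (4, 4) facing down
step 4 (move(3)): (4, 1) facing down
step 5 (move(3)): (4, 0) facing down

(4, 0) facing down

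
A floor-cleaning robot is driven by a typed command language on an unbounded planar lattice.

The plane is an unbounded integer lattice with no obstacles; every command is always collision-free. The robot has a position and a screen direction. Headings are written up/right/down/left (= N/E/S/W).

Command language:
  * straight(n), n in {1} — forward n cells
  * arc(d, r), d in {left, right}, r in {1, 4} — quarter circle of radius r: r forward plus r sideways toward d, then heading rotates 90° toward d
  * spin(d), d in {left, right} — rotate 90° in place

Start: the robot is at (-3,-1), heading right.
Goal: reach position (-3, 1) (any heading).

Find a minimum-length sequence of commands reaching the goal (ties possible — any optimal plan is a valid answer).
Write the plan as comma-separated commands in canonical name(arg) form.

arc(left, 1), arc(left, 1)

start: at (-3,-1), heading right
t=1 arc(left, 1) ⇒ at (-2,0), heading up
t=2 arc(left, 1) ⇒ at (-3,1), heading left
no 1-step plan works, so 2 is optimal.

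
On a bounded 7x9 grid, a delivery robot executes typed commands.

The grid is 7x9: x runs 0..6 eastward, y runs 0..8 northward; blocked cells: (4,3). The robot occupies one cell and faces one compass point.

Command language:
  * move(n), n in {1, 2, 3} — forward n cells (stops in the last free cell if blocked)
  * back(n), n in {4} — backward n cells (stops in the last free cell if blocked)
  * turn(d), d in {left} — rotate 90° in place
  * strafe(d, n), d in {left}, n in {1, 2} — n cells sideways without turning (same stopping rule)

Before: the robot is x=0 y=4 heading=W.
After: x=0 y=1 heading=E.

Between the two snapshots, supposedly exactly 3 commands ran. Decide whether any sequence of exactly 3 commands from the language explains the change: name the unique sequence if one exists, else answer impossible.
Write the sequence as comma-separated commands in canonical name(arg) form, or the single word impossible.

key: cell and facing (now E) both changed — the 3 commands mix motion and turning
initial: x=0 y=4 heading=W
step 1 (turn(left)): x=0 y=4 heading=S
step 2 (move(3)): x=0 y=1 heading=S
step 3 (turn(left)): x=0 y=1 heading=E
no other 3-command option fits: unique.

turn(left), move(3), turn(left)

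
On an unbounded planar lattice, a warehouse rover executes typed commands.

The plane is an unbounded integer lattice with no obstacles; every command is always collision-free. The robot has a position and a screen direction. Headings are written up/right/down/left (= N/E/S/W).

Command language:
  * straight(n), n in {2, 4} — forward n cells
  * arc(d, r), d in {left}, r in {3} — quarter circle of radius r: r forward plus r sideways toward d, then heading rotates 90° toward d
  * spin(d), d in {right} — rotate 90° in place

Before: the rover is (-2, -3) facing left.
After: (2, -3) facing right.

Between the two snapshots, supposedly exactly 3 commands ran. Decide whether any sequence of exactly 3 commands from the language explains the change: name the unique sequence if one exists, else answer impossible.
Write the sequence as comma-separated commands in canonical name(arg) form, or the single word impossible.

spin(right), spin(right), straight(4)

key: position moved to (2,-3) AND the heading swung to E — translation plus rotation needed
t0: (-2, -3) facing left
t=1 spin(right) ⇒ (-2, -3) facing up
t=2 spin(right) ⇒ (-2, -3) facing right
t=3 straight(4) ⇒ (2, -3) facing right
no other 3-command option fits: unique.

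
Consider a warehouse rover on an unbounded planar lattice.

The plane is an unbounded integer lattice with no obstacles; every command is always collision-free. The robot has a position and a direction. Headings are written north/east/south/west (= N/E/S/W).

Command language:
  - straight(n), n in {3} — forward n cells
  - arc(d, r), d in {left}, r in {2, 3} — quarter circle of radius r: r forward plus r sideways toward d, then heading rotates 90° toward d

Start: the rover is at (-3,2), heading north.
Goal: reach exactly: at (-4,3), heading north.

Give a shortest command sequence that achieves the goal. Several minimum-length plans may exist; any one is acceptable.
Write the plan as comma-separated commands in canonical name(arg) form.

begin: at (-3,2), heading north
1. arc(left, 3) → at (-6,5), heading west
2. arc(left, 3) → at (-9,2), heading south
3. arc(left, 2) → at (-7,0), heading east
4. arc(left, 3) → at (-4,3), heading north
nothing shorter than 4 reaches the goal.

arc(left, 3), arc(left, 3), arc(left, 2), arc(left, 3)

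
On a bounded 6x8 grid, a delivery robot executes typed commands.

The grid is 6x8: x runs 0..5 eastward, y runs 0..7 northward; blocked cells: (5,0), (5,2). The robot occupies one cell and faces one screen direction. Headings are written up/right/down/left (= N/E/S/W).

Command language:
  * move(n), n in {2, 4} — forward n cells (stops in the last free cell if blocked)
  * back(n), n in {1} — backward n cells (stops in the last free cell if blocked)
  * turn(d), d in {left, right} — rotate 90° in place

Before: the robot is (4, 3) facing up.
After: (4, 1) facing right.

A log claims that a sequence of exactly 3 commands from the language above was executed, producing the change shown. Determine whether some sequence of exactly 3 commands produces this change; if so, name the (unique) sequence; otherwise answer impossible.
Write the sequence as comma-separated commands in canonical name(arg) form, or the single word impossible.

back(1), back(1), turn(right)

key: cell and facing (now E) both changed — the 3 commands mix motion and turning
initial: (4, 3) facing up
t=1 back(1) ⇒ (4, 2) facing up
t=2 back(1) ⇒ (4, 1) facing up
t=3 turn(right) ⇒ (4, 1) facing right
no other 3-command option fits: unique.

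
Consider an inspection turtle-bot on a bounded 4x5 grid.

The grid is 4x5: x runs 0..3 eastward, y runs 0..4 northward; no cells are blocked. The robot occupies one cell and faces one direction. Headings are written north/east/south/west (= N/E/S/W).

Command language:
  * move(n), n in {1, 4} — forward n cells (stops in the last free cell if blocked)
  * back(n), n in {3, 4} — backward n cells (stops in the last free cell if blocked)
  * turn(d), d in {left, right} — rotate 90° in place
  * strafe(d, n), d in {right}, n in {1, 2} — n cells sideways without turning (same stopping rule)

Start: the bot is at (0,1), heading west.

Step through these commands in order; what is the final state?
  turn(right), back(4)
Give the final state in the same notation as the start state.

at (0,0), heading north

start: at (0,1), heading west
[1] after turn(right): at (0,1), heading north
[2] after back(4): at (0,0), heading north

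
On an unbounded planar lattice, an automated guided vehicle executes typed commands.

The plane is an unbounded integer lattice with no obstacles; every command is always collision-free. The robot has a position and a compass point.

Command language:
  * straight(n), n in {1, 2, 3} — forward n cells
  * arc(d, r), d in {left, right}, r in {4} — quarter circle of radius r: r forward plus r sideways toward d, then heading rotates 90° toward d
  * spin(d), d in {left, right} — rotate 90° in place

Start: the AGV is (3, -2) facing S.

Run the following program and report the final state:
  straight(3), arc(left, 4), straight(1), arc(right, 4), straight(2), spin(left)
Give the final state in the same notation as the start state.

(12, -15) facing E

start: (3, -2) facing S
t=1 straight(3) ⇒ (3, -5) facing S
t=2 arc(left, 4) ⇒ (7, -9) facing E
t=3 straight(1) ⇒ (8, -9) facing E
t=4 arc(right, 4) ⇒ (12, -13) facing S
t=5 straight(2) ⇒ (12, -15) facing S
t=6 spin(left) ⇒ (12, -15) facing E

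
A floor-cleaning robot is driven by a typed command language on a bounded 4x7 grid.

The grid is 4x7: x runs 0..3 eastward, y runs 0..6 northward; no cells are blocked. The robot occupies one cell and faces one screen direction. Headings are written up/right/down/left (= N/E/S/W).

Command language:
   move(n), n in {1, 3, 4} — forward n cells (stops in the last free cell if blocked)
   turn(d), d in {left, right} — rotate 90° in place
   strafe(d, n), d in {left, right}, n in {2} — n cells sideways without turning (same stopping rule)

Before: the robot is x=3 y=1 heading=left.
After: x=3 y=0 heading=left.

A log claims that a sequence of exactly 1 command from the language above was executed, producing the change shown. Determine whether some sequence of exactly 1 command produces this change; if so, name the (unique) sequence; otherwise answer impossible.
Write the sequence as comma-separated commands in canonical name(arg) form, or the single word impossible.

strafe(left, 2)

key: still facing W — the one step turns nothing
from: x=3 y=1 heading=left
t=1 strafe(left, 2) ⇒ x=3 y=0 heading=left
no rival 1-sequence matches.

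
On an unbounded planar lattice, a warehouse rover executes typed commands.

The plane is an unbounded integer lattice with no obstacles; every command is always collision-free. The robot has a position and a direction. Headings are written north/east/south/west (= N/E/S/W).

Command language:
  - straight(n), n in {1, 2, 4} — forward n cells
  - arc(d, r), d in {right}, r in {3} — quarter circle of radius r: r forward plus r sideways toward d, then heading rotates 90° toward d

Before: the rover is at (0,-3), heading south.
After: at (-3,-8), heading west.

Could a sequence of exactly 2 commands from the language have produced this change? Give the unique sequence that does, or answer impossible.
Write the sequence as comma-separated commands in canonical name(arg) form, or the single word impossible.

straight(2), arc(right, 3)

key: position moved to (-3,-8) AND the heading swung to W — translation plus rotation needed
start: at (0,-3), heading south
step 1 (straight(2)): at (0,-5), heading south
step 2 (arc(right, 3)): at (-3,-8), heading west
all 16 alternatives checked — unique.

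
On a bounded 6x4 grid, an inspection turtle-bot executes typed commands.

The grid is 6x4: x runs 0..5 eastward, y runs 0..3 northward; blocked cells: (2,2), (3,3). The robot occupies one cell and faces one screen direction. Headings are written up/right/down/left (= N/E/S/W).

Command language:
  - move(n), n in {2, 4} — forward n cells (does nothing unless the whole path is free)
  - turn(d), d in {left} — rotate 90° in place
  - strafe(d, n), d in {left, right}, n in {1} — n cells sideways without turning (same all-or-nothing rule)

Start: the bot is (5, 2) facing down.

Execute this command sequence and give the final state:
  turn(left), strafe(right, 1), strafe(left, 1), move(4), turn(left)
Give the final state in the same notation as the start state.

(5, 2) facing up

t0: (5, 2) facing down
step 1 (turn(left)): (5, 2) facing right
step 2 (strafe(right, 1)): (5, 1) facing right
step 3 (strafe(left, 1)): (5, 2) facing right
step 4 (move(4)): (5, 2) facing right
step 5 (turn(left)): (5, 2) facing up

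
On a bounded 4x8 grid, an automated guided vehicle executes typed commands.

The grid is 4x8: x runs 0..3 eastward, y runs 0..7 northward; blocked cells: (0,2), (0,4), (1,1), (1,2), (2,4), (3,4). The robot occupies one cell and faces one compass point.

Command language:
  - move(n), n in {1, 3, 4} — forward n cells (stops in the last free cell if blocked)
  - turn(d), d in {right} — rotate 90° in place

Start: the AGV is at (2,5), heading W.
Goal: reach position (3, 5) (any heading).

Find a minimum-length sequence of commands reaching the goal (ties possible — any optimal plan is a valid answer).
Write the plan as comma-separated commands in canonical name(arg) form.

turn(right), turn(right), move(3)

t0: at (2,5), heading W
t=1 turn(right) ⇒ at (2,5), heading N
t=2 turn(right) ⇒ at (2,5), heading E
t=3 move(3) ⇒ at (3,5), heading E
shorter routes all fall short; 3 is best.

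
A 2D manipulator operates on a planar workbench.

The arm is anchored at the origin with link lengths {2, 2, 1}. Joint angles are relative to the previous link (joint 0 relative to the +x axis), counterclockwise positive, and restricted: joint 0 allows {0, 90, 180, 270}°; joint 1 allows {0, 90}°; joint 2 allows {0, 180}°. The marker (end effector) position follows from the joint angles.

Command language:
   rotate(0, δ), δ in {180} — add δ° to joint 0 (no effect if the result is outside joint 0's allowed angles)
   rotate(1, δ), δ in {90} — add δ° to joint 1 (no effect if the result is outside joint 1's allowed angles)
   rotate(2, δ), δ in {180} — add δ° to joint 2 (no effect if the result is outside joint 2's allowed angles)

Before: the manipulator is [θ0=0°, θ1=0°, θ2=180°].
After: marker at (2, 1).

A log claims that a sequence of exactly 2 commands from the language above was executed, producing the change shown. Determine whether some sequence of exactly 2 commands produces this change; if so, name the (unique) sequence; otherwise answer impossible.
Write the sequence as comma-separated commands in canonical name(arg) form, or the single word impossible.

rotate(1, 90), rotate(1, 90)

t0: [θ0=0°, θ1=0°, θ2=180°]
t=1 rotate(1, 90) ⇒ [θ0=0°, θ1=90°, θ2=180°]
t=2 rotate(1, 90) ⇒ [θ0=0°, θ1=90°, θ2=180°]
all 9 alternatives checked — unique.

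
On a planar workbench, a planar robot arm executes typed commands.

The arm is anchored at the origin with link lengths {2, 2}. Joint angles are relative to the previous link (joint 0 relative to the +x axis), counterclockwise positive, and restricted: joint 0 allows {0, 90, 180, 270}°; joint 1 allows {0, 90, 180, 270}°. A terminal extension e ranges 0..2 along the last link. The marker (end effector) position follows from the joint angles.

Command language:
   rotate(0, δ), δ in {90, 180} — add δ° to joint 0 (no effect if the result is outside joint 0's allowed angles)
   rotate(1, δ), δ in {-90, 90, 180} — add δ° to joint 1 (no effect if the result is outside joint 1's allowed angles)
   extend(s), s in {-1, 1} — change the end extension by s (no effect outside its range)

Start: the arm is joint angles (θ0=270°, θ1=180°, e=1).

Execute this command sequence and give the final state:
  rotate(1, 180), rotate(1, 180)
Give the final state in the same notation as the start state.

joint angles (θ0=270°, θ1=180°, e=1)

initial: joint angles (θ0=270°, θ1=180°, e=1)
[1] after rotate(1, 180): joint angles (θ0=270°, θ1=0°, e=1)
[2] after rotate(1, 180): joint angles (θ0=270°, θ1=180°, e=1)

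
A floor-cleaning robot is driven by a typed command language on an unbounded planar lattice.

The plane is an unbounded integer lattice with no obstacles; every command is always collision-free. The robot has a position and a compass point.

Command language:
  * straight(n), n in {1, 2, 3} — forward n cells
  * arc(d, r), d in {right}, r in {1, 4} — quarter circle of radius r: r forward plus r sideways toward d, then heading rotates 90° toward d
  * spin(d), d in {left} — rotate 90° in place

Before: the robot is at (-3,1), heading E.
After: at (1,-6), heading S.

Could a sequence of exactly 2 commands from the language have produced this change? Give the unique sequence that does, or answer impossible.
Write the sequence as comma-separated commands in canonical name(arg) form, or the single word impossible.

key: cell and facing (now S) both changed — the 2 commands mix motion and turning
from: at (-3,1), heading E
t=1 arc(right, 4) ⇒ at (1,-3), heading S
t=2 straight(3) ⇒ at (1,-6), heading S
uniquely the one of 36 2-step routes that fits.

arc(right, 4), straight(3)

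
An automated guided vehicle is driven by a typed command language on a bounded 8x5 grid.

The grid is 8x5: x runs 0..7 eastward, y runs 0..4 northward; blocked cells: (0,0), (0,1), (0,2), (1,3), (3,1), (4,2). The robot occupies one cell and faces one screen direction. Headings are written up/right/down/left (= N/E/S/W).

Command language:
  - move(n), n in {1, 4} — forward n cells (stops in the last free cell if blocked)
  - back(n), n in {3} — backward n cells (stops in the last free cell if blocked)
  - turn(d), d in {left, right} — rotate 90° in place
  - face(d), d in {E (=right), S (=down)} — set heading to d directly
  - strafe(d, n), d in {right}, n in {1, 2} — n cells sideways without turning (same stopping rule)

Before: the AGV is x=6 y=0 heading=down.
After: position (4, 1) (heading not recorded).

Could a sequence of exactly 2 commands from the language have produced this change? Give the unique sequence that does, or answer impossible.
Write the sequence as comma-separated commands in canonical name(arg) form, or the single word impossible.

key: order matters: swapping strafe(right, 2) and back(3) lands elsewhere
begin: x=6 y=0 heading=down
[1] after strafe(right, 2): x=4 y=0 heading=down
[2] after back(3): x=4 y=1 heading=down
uniquely the one of 81 2-step routes that fits.

strafe(right, 2), back(3)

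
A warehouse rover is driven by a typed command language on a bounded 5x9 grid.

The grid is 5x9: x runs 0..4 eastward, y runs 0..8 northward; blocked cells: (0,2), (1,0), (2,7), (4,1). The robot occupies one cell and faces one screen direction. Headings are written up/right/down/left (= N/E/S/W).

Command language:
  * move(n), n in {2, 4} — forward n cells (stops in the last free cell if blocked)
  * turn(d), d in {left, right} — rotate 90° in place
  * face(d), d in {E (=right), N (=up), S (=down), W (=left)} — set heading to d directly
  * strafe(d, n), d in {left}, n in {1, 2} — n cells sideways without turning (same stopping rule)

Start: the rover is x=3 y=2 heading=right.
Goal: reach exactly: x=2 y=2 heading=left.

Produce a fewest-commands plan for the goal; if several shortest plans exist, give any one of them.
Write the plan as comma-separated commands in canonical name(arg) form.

move(4), face(W), move(2)

from: x=3 y=2 heading=right
1. move(4) → x=4 y=2 heading=right
2. face(W) → x=4 y=2 heading=left
3. move(2) → x=2 y=2 heading=left
no 2-step plan works, so 3 is optimal.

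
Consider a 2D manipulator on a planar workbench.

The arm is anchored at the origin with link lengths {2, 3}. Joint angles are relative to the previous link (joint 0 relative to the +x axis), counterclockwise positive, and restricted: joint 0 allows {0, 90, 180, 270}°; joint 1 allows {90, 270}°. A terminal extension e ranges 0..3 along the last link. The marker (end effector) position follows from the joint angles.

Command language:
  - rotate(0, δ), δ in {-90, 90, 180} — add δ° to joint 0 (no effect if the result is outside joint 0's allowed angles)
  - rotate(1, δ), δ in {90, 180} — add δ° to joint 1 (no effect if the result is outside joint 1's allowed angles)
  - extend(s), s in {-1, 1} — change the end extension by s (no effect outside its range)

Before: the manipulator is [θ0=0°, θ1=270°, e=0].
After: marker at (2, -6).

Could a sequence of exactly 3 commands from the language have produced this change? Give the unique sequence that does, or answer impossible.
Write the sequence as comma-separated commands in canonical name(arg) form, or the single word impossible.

extend(1), extend(1), extend(1)

from: [θ0=0°, θ1=270°, e=0]
[1] after extend(1): [θ0=0°, θ1=270°, e=1]
[2] after extend(1): [θ0=0°, θ1=270°, e=2]
[3] after extend(1): [θ0=0°, θ1=270°, e=3]
uniquely the one of 343 3-step routes that fits.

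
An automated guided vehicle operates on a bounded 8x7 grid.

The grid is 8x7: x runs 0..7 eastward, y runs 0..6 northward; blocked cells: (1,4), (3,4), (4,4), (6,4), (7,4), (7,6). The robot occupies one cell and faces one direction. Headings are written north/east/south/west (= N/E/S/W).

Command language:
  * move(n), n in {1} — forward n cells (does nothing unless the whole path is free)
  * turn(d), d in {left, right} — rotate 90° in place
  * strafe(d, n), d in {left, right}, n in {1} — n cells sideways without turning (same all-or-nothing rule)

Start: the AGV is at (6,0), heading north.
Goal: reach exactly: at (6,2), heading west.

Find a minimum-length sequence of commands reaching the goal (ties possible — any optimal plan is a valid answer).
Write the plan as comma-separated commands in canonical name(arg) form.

turn(left), strafe(right, 1), strafe(right, 1)

initial: at (6,0), heading north
[1] after turn(left): at (6,0), heading west
[2] after strafe(right, 1): at (6,1), heading west
[3] after strafe(right, 1): at (6,2), heading west
minimal: 3 command(s), checked below 3.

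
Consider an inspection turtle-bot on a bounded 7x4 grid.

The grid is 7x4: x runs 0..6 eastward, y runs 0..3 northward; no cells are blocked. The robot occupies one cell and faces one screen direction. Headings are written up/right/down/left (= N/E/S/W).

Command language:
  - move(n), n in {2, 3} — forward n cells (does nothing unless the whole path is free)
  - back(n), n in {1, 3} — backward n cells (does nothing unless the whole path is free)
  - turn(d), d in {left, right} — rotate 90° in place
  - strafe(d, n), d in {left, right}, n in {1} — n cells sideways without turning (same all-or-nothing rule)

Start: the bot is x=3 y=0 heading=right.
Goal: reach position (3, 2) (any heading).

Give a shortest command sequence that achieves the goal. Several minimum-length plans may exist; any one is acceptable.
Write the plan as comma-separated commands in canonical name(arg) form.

strafe(left, 1), strafe(left, 1)

from: x=3 y=0 heading=right
t=1 strafe(left, 1) ⇒ x=3 y=1 heading=right
t=2 strafe(left, 1) ⇒ x=3 y=2 heading=right
nothing shorter than 2 reaches the goal.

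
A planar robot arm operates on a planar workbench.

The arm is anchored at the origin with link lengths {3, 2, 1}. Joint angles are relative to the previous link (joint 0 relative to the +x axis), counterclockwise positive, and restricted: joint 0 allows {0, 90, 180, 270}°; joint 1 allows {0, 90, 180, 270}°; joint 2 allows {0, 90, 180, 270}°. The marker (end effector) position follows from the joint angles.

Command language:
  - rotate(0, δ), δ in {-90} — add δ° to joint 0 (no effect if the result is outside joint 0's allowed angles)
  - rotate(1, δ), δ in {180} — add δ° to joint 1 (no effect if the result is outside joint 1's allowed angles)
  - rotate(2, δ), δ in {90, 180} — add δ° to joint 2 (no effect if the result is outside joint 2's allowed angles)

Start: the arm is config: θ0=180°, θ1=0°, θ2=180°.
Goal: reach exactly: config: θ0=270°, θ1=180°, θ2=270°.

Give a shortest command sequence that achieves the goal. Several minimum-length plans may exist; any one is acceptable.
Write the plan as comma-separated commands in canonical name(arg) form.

t0: config: θ0=180°, θ1=0°, θ2=180°
1. rotate(2, 90) → config: θ0=180°, θ1=0°, θ2=270°
2. rotate(0, -90) → config: θ0=90°, θ1=0°, θ2=270°
3. rotate(0, -90) → config: θ0=0°, θ1=0°, θ2=270°
4. rotate(0, -90) → config: θ0=270°, θ1=0°, θ2=270°
5. rotate(1, 180) → config: θ0=270°, θ1=180°, θ2=270°
shorter routes all fall short; 5 is best.

rotate(2, 90), rotate(0, -90), rotate(0, -90), rotate(0, -90), rotate(1, 180)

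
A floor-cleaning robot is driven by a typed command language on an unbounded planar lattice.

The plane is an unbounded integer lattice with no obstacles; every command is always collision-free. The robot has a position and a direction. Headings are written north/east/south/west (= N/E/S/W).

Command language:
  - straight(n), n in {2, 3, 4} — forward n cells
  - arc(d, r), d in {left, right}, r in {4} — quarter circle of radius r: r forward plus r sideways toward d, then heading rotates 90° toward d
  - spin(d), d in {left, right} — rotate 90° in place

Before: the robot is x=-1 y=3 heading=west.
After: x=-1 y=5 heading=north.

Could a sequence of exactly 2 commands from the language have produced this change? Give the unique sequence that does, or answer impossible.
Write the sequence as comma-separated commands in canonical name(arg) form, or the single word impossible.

key: order matters: swapping spin(right) and straight(2) lands elsewhere
begin: x=-1 y=3 heading=west
t=1 spin(right) ⇒ x=-1 y=3 heading=north
t=2 straight(2) ⇒ x=-1 y=5 heading=north
all 49 alternatives checked — unique.

spin(right), straight(2)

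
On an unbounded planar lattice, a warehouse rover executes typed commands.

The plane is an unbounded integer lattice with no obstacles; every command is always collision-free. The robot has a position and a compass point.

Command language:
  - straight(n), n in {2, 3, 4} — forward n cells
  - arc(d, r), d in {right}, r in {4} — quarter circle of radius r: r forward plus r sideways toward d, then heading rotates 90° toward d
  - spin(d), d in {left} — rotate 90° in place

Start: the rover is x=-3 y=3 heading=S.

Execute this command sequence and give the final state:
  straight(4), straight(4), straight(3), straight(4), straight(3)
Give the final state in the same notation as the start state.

x=-3 y=-15 heading=S

initial: x=-3 y=3 heading=S
1. straight(4) → x=-3 y=-1 heading=S
2. straight(4) → x=-3 y=-5 heading=S
3. straight(3) → x=-3 y=-8 heading=S
4. straight(4) → x=-3 y=-12 heading=S
5. straight(3) → x=-3 y=-15 heading=S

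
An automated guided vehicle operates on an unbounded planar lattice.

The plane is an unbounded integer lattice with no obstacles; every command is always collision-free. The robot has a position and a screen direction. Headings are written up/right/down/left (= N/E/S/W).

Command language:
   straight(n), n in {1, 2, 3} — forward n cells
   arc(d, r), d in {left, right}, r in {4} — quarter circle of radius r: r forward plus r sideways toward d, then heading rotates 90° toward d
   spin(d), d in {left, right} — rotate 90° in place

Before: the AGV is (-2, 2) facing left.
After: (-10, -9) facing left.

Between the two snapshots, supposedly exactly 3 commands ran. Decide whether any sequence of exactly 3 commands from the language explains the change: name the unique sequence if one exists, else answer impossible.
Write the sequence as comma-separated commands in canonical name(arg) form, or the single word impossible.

arc(left, 4), straight(3), arc(right, 4)

key: heading stays W — rotations cancel among the 3 commands
from: (-2, 2) facing left
step 1 (arc(left, 4)): (-6, -2) facing down
step 2 (straight(3)): (-6, -5) facing down
step 3 (arc(right, 4)): (-10, -9) facing left
no other 3-command option fits: unique.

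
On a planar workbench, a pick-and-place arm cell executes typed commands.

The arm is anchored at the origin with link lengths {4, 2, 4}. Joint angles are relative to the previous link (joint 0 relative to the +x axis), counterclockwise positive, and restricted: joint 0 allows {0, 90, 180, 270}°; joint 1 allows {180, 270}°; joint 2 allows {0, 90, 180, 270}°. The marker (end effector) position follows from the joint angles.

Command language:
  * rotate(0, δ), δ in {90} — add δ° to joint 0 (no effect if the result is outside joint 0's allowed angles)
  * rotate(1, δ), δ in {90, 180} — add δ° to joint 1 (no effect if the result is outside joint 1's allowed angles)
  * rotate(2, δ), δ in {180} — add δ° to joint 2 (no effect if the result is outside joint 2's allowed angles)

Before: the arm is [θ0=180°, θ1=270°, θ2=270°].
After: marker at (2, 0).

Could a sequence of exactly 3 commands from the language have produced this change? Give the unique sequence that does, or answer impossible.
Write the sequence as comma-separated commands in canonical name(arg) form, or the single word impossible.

start: [θ0=180°, θ1=270°, θ2=270°]
[1] after rotate(0, 90): [θ0=270°, θ1=270°, θ2=270°]
[2] after rotate(0, 90): [θ0=0°, θ1=270°, θ2=270°]
[3] after rotate(0, 90): [θ0=90°, θ1=270°, θ2=270°]
no other 3-command option fits: unique.

rotate(0, 90), rotate(0, 90), rotate(0, 90)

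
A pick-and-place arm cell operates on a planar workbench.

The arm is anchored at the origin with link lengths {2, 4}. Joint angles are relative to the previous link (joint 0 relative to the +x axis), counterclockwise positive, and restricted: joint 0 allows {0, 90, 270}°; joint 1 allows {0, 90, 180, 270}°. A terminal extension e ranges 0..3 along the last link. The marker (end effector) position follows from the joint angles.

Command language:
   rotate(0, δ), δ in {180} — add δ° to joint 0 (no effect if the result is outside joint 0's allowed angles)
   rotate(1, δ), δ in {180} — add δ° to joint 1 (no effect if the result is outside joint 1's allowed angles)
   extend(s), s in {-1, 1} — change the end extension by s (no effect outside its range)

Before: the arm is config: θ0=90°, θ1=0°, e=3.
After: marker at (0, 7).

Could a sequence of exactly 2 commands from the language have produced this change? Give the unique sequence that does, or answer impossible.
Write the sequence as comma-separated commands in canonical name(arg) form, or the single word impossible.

initial: config: θ0=90°, θ1=0°, e=3
t=1 extend(-1) ⇒ config: θ0=90°, θ1=0°, e=2
t=2 extend(-1) ⇒ config: θ0=90°, θ1=0°, e=1
uniquely the one of 16 2-step routes that fits.

extend(-1), extend(-1)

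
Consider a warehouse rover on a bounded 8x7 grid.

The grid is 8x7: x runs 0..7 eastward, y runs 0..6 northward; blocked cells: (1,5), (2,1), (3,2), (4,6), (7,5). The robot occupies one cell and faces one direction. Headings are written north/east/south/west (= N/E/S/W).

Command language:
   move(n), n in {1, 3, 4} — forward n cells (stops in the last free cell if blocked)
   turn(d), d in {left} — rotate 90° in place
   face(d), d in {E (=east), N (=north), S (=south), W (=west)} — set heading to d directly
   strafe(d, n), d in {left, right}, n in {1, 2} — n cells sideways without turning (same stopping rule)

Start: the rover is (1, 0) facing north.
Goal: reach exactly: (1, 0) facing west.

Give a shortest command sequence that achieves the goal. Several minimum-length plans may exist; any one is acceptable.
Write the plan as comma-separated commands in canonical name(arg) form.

turn(left)

start: (1, 0) facing north
[1] after turn(left): (1, 0) facing west
nothing shorter than 1 reaches the goal.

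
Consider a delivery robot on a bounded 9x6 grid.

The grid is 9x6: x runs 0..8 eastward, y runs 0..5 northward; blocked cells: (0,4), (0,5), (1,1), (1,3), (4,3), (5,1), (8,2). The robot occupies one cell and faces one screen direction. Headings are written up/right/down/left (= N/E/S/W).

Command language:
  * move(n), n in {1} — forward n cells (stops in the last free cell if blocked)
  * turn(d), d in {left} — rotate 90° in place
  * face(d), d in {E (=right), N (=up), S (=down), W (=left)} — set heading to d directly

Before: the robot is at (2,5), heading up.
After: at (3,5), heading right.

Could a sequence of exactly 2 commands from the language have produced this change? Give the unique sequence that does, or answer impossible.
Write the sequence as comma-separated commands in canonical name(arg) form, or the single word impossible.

face(E), move(1)

key: position moved to (3,5) AND the heading swung to E — translation plus rotation needed
initial: at (2,5), heading up
t=1 face(E) ⇒ at (2,5), heading right
t=2 move(1) ⇒ at (3,5), heading right
uniquely the one of 36 2-step routes that fits.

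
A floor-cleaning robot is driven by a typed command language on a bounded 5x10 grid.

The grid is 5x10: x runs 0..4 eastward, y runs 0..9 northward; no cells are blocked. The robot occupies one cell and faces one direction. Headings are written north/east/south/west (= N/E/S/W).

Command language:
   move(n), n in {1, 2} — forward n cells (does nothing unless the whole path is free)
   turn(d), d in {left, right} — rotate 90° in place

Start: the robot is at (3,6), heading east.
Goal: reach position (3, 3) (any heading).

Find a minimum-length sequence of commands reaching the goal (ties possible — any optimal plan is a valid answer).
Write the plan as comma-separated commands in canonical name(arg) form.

turn(right), move(2), move(1)

t0: at (3,6), heading east
[1] after turn(right): at (3,6), heading south
[2] after move(2): at (3,4), heading south
[3] after move(1): at (3,3), heading south
no 2-step plan works, so 3 is optimal.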